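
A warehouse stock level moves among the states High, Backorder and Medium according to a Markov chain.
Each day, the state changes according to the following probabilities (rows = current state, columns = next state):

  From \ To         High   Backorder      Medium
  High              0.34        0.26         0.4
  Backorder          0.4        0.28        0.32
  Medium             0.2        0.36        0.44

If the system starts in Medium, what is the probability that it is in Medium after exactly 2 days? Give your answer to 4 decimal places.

0.3888

Sum over the intermediate state after 1 day:
P = P(Medium→High)·P(High→Medium) + P(Medium→Backorder)·P(Backorder→Medium) + P(Medium→Medium)·P(Medium→Medium)
  = 0.2×0.4 + 0.36×0.32 + 0.44×0.44
  = 0.0800 + 0.1152 + 0.1936 = 0.3888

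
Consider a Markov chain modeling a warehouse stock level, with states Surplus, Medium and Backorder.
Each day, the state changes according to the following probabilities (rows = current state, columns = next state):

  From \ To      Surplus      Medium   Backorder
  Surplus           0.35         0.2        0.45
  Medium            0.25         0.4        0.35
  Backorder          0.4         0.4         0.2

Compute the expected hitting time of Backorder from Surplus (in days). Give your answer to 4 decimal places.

Let t(s) be the expected number of days to first reach Backorder from state s, with t(Backorder) = 0. Conditioning on the first day:
t(Surplus) = 1 + 0.35·t(Surplus) + 0.2·t(Medium)
t(Medium) = 1 + 0.25·t(Surplus) + 0.4·t(Medium)
Solving: t(Surplus) = 2.3529, t(Medium) = 2.6471.
Expected days from Surplus to Backorder: 2.3529.

2.3529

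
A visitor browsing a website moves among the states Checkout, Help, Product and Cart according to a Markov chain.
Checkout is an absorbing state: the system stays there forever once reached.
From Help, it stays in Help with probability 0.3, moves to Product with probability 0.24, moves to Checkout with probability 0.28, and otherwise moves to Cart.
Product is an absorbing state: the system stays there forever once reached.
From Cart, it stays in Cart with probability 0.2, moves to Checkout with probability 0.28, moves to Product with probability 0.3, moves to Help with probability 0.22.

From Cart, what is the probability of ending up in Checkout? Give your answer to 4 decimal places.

Let h(s) be the probability of absorption at Checkout starting from transient state s. Then h(Checkout) = 1 and h(Product) = 0. By first-step analysis:
h(Help) = 0.28·1 + 0.3·h(Help) + 0.24·0 + 0.18·h(Cart)
h(Cart) = 0.28·1 + 0.22·h(Help) + 0.3·0 + 0.2·h(Cart)
Solving: h(Help) = 0.5273, h(Cart) = 0.4950.
Starting from Cart, the probability is 0.4950.

0.4950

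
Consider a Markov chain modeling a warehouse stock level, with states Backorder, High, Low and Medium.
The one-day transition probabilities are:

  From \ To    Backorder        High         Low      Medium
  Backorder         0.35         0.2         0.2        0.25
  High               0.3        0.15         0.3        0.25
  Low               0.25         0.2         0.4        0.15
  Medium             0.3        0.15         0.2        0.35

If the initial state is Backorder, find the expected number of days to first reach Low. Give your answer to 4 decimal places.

Let t(s) be the expected number of days to first reach Low from state s, with t(Low) = 0. Conditioning on the first day:
t(Backorder) = 1 + 0.35·t(Backorder) + 0.2·t(High) + 0.25·t(Medium)
t(High) = 1 + 0.3·t(Backorder) + 0.15·t(High) + 0.25·t(Medium)
t(Medium) = 1 + 0.3·t(Backorder) + 0.15·t(High) + 0.35·t(Medium)
Solving: t(Backorder) = 4.5930, t(High) = 4.1555, t(Medium) = 4.6173.
Expected days from Backorder to Low: 4.5930.

4.5930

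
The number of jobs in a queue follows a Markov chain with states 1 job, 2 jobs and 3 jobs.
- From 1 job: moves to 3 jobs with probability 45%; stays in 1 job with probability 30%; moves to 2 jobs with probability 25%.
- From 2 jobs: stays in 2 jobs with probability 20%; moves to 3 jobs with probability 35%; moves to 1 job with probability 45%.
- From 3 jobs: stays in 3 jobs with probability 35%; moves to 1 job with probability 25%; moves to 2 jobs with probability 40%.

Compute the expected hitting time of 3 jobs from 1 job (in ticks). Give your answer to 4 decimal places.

2.3464

Let t(s) be the expected number of ticks to first reach 3 jobs from state s, with t(3 jobs) = 0. Conditioning on the first tick:
t(1 job) = 1 + 0.3·t(1 job) + 0.25·t(2 jobs)
t(2 jobs) = 1 + 0.45·t(1 job) + 0.2·t(2 jobs)
Solving: t(1 job) = 2.3464, t(2 jobs) = 2.5698.
Expected ticks from 1 job to 3 jobs: 2.3464.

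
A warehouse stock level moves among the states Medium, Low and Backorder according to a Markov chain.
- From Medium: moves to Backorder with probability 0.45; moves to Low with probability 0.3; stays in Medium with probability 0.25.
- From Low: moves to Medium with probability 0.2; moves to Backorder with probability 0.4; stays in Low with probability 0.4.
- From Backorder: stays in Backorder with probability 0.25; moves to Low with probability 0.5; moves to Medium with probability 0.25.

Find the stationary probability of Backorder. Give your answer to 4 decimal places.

0.3578

Let the stationary distribution be π with π = πP and π_1 + π_2 + π_3 = 1.
π_1 = 0.25·π_1 + 0.2·π_2 + 0.25·π_3
π_2 = 0.3·π_1 + 0.4·π_2 + 0.5·π_3
Solving with the normalization constraint gives π = (0.2294, 0.4128, 0.3578).
So the stationary probability of Backorder is 0.3578.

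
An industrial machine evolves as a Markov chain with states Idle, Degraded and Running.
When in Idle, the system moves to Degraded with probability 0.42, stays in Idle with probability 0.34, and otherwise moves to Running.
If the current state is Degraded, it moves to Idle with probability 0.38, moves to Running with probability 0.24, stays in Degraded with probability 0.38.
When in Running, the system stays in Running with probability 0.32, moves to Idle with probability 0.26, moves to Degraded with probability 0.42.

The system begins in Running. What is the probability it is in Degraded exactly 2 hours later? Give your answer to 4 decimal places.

Sum over the intermediate state after 1 hour:
P = P(Running→Idle)·P(Idle→Degraded) + P(Running→Degraded)·P(Degraded→Degraded) + P(Running→Running)·P(Running→Degraded)
  = 0.26×0.42 + 0.42×0.38 + 0.32×0.42
  = 0.1092 + 0.1596 + 0.1344 = 0.4032

0.4032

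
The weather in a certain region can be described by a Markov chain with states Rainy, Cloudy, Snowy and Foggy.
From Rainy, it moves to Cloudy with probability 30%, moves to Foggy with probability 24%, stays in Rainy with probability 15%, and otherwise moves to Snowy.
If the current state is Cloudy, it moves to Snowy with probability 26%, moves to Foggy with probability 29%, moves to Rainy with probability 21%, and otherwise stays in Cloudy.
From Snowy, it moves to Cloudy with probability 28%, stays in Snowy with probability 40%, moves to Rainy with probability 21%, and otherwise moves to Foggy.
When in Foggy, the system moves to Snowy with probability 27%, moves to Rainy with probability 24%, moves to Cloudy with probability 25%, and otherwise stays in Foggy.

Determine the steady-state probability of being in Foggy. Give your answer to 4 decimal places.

Let the stationary distribution be π with π = πP and π_1 + π_2 + π_3 + π_4 = 1.
π_1 = 0.15·π_1 + 0.21·π_2 + 0.21·π_3 + 0.24·π_4
π_2 = 0.3·π_1 + 0.24·π_2 + 0.28·π_3 + 0.25·π_4
π_3 = 0.31·π_1 + 0.26·π_2 + 0.4·π_3 + 0.27·π_4
Solving with the normalization constraint gives π = (0.2041, 0.2670, 0.3167, 0.2122).
So the stationary probability of Foggy is 0.2122.

0.2122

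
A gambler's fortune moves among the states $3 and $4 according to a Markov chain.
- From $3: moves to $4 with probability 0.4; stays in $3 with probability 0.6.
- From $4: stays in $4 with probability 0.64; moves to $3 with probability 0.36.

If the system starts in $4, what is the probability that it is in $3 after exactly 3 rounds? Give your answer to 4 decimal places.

0.4671

Propagate the distribution vector 3 rounds from $4.
After 0 rounds: (0.0000, 1.0000)
After 1 round: (0.3600, 0.6400)
After 2 rounds: (0.4464, 0.5536)
After 3 rounds: (0.4671, 0.5329)
P(in $3 after 3 rounds) = 0.4671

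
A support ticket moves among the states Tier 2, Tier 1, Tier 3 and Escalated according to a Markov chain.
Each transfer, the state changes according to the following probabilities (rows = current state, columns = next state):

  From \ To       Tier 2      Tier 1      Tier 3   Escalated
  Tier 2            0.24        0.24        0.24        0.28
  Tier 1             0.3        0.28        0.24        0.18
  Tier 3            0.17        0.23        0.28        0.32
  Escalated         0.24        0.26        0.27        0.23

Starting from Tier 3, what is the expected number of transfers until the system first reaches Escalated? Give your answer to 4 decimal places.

Let t(s) be the expected number of transfers to first reach Escalated from state s, with t(Escalated) = 0. Conditioning on the first transfer:
t(Tier 2) = 1 + 0.24·t(Tier 2) + 0.24·t(Tier 1) + 0.24·t(Tier 3)
t(Tier 1) = 1 + 0.3·t(Tier 2) + 0.28·t(Tier 1) + 0.24·t(Tier 3)
t(Tier 3) = 1 + 0.17·t(Tier 2) + 0.23·t(Tier 1) + 0.28·t(Tier 3)
Solving: t(Tier 2) = 3.7699, t(Tier 1) = 4.1626, t(Tier 3) = 3.6087.
Expected transfers from Tier 3 to Escalated: 3.6087.

3.6087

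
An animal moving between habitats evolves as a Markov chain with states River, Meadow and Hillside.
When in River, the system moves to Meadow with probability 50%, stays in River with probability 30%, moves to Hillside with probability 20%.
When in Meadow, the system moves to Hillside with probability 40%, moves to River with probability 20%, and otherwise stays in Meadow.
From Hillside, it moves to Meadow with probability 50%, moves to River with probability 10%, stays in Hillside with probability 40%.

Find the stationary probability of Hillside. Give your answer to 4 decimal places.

Let the stationary distribution be π with π = πP and π_1 + π_2 + π_3 = 1.
π_1 = 0.3·π_1 + 0.2·π_2 + 0.1·π_3
π_2 = 0.5·π_1 + 0.4·π_2 + 0.5·π_3
Solving with the normalization constraint gives π = (0.1818, 0.4545, 0.3636).
So the stationary probability of Hillside is 0.3636.

0.3636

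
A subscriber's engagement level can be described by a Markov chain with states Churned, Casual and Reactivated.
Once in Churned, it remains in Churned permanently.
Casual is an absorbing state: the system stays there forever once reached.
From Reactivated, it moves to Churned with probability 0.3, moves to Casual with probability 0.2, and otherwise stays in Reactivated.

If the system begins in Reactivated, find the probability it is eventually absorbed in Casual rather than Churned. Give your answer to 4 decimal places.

Let h(s) be the probability of absorption at Casual starting from transient state s. Then h(Casual) = 1 and h(Churned) = 0. By first-step analysis:
h(Reactivated) = 0.3·0 + 0.2·1 + 0.5·h(Reactivated)
Solving: h(Reactivated) = 0.4000.
Starting from Reactivated, the probability is 0.4000.

0.4000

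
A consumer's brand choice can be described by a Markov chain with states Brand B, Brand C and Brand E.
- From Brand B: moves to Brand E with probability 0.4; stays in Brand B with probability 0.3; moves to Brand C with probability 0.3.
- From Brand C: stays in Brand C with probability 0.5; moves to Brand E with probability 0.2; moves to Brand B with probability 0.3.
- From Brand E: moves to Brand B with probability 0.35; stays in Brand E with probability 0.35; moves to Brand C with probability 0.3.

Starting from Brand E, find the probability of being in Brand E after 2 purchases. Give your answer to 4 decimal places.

Sum over the intermediate state after 1 purchase:
P = P(Brand E→Brand B)·P(Brand B→Brand E) + P(Brand E→Brand C)·P(Brand C→Brand E) + P(Brand E→Brand E)·P(Brand E→Brand E)
  = 0.35×0.4 + 0.3×0.2 + 0.35×0.35
  = 0.1400 + 0.0600 + 0.1225 = 0.3225

0.3225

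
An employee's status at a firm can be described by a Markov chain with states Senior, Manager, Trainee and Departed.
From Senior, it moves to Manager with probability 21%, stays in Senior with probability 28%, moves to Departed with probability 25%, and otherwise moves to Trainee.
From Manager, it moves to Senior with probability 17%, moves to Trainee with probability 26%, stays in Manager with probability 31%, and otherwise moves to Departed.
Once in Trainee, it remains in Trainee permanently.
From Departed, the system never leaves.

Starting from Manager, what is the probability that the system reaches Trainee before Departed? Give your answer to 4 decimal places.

Let h(s) be the probability of absorption at Trainee starting from transient state s. Then h(Trainee) = 1 and h(Departed) = 0. By first-step analysis:
h(Senior) = 0.28·h(Senior) + 0.21·h(Manager) + 0.26·1 + 0.25·0
h(Manager) = 0.17·h(Senior) + 0.31·h(Manager) + 0.26·1 + 0.26·0
Solving: h(Senior) = 0.5075, h(Manager) = 0.5018.
Starting from Manager, the probability is 0.5018.

0.5018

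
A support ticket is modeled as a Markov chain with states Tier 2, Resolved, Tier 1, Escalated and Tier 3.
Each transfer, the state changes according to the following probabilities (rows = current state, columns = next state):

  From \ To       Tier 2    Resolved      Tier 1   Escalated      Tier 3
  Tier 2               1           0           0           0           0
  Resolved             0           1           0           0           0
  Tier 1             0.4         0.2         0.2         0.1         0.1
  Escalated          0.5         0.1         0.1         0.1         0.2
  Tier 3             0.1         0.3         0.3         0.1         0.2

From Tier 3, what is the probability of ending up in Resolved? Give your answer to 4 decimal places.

0.5405

Let h(s) be the probability of absorption at Resolved starting from transient state s. Then h(Resolved) = 1 and h(Tier 2) = 0. By first-step analysis:
h(Tier 1) = 0.4·0 + 0.2·1 + 0.2·h(Tier 1) + 0.1·h(Escalated) + 0.1·h(Tier 3)
h(Escalated) = 0.5·0 + 0.1·1 + 0.1·h(Tier 1) + 0.1·h(Escalated) + 0.2·h(Tier 3)
h(Tier 3) = 0.1·0 + 0.3·1 + 0.3·h(Tier 1) + 0.1·h(Escalated) + 0.2·h(Tier 3)
Solving: h(Tier 1) = 0.3514, h(Escalated) = 0.2703, h(Tier 3) = 0.5405.
Starting from Tier 3, the probability is 0.5405.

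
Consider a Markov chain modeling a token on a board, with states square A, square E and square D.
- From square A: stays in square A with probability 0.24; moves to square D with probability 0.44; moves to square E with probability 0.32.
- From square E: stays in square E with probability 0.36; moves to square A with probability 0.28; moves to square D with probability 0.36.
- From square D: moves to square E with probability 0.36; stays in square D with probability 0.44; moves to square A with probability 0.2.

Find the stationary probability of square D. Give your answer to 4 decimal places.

0.4120

Let the stationary distribution be π with π = πP and π_1 + π_2 + π_3 = 1.
π_1 = 0.24·π_1 + 0.28·π_2 + 0.2·π_3
π_2 = 0.32·π_1 + 0.36·π_2 + 0.36·π_3
Solving with the normalization constraint gives π = (0.2375, 0.3505, 0.4120).
So the stationary probability of square D is 0.4120.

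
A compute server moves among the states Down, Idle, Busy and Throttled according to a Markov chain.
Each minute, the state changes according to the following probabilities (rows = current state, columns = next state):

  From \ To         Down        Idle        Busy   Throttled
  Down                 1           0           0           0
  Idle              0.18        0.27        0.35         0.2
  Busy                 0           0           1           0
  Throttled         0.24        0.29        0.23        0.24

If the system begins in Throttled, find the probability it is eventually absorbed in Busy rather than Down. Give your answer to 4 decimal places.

0.5423

Let h(s) be the probability of absorption at Busy starting from transient state s. Then h(Busy) = 1 and h(Down) = 0. By first-step analysis:
h(Idle) = 0.18·0 + 0.27·h(Idle) + 0.35·1 + 0.2·h(Throttled)
h(Throttled) = 0.24·0 + 0.29·h(Idle) + 0.23·1 + 0.24·h(Throttled)
Solving: h(Idle) = 0.6280, h(Throttled) = 0.5423.
Starting from Throttled, the probability is 0.5423.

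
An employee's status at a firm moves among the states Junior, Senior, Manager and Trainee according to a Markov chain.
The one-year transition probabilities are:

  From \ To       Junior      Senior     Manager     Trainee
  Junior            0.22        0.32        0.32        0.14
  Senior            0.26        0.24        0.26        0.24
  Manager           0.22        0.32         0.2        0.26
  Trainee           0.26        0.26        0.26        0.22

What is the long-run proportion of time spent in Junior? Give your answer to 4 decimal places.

Let the stationary distribution be π with π = πP and π_1 + π_2 + π_3 + π_4 = 1.
π_1 = 0.22·π_1 + 0.26·π_2 + 0.22·π_3 + 0.26·π_4
π_2 = 0.32·π_1 + 0.24·π_2 + 0.32·π_3 + 0.26·π_4
π_3 = 0.32·π_1 + 0.26·π_2 + 0.2·π_3 + 0.26·π_4
Solving with the normalization constraint gives π = (0.2400, 0.2842, 0.2589, 0.2168).
So the stationary probability of Junior is 0.2400.

0.2400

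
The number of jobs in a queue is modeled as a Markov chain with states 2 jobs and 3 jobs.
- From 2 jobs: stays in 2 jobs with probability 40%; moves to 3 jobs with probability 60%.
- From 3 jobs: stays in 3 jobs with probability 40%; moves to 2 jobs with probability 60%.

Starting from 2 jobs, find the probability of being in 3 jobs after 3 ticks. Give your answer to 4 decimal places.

0.5040

Propagate the distribution vector 3 ticks from 2 jobs.
After 0 ticks: (1.0000, 0.0000)
After 1 tick: (0.4000, 0.6000)
After 2 ticks: (0.5200, 0.4800)
After 3 ticks: (0.4960, 0.5040)
P(in 3 jobs after 3 ticks) = 0.5040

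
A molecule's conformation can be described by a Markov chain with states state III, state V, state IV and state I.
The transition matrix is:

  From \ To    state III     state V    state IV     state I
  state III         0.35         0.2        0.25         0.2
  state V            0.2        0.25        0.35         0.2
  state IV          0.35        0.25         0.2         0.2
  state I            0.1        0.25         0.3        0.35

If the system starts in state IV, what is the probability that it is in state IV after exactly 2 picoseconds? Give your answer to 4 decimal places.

Propagate the distribution vector 2 picoseconds from state IV.
After 0 picoseconds: (0.0000, 0.0000, 1.0000, 0.0000)
After 1 picosecond: (0.3500, 0.2500, 0.2000, 0.2000)
After 2 picoseconds: (0.2625, 0.2325, 0.2750, 0.2300)
P(in state IV after 2 picoseconds) = 0.2750

0.2750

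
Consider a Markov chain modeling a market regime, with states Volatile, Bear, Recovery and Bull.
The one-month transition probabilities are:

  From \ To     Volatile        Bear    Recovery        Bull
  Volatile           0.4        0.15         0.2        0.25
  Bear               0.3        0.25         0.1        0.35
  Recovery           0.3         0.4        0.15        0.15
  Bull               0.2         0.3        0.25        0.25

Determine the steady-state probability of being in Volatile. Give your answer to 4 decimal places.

0.3047

Let the stationary distribution be π with π = πP and π_1 + π_2 + π_3 + π_4 = 1.
π_1 = 0.4·π_1 + 0.3·π_2 + 0.3·π_3 + 0.2·π_4
π_2 = 0.15·π_1 + 0.25·π_2 + 0.4·π_3 + 0.3·π_4
π_3 = 0.2·π_1 + 0.1·π_2 + 0.15·π_3 + 0.25·π_4
Solving with the normalization constraint gives π = (0.3047, 0.2592, 0.1781, 0.2581).
So the stationary probability of Volatile is 0.3047.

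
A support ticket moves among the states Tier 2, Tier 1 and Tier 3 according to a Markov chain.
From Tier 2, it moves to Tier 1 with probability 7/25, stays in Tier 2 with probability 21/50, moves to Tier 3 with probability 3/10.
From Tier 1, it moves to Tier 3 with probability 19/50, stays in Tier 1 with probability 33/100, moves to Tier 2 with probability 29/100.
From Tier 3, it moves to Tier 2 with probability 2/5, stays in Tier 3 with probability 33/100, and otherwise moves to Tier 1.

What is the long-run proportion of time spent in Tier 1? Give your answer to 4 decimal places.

0.2912

Let the stationary distribution be π with π = πP and π_1 + π_2 + π_3 = 1.
π_1 = 0.42·π_1 + 0.29·π_2 + 0.4·π_3
π_2 = 0.28·π_1 + 0.33·π_2 + 0.27·π_3
Solving with the normalization constraint gives π = (0.3755, 0.2912, 0.3333).
So the stationary probability of Tier 1 is 0.2912.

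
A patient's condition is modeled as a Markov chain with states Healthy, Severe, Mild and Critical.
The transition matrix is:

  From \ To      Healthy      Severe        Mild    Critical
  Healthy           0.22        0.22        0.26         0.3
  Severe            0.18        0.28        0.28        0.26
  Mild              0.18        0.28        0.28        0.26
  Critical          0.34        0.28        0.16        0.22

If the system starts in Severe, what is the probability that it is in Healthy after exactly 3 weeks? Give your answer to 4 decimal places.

Propagate the distribution vector 3 weeks from Severe.
After 0 weeks: (0.0000, 1.0000, 0.0000, 0.0000)
After 1 week: (0.1800, 0.2800, 0.2800, 0.2600)
After 2 weeks: (0.2288, 0.2692, 0.2452, 0.2568)
After 3 weeks: (0.2302, 0.2663, 0.2446, 0.2589)
P(in Healthy after 3 weeks) = 0.2302

0.2302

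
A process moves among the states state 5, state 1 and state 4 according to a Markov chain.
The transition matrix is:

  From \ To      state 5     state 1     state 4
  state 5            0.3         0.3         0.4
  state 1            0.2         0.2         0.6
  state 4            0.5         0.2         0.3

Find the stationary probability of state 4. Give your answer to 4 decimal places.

0.4065

Let the stationary distribution be π with π = πP and π_1 + π_2 + π_3 = 1.
π_1 = 0.3·π_1 + 0.2·π_2 + 0.5·π_3
π_2 = 0.3·π_1 + 0.2·π_2 + 0.2·π_3
Solving with the normalization constraint gives π = (0.3577, 0.2358, 0.4065).
So the stationary probability of state 4 is 0.4065.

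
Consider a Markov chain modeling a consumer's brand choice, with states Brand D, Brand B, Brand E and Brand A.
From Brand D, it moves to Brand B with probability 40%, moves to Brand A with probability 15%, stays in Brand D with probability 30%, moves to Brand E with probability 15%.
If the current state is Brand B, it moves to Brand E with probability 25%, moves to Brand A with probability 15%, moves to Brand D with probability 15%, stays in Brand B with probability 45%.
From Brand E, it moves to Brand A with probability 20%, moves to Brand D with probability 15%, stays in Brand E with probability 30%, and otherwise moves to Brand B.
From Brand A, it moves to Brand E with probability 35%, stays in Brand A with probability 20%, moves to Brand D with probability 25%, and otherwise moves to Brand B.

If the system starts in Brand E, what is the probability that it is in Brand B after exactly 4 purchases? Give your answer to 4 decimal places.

0.3709

Propagate the distribution vector 4 purchases from Brand E.
After 0 purchases: (0.0000, 0.0000, 1.0000, 0.0000)
After 1 purchase: (0.1500, 0.3500, 0.3000, 0.2000)
After 2 purchases: (0.1925, 0.3625, 0.2700, 0.1750)
After 3 purchases: (0.1964, 0.3696, 0.2618, 0.1723)
After 4 purchases: (0.1967, 0.3709, 0.2607, 0.1717)
P(in Brand B after 4 purchases) = 0.3709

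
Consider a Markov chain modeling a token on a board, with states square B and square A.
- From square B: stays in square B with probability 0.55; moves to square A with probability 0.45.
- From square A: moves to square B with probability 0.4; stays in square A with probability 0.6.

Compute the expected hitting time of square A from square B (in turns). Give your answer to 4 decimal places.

2.2222

Let t(s) be the expected number of turns to first reach square A from state s, with t(square A) = 0. Conditioning on the first turn:
t(square B) = 1 + 0.55·t(square B)
Solving: t(square B) = 2.2222.
Expected turns from square B to square A: 2.2222.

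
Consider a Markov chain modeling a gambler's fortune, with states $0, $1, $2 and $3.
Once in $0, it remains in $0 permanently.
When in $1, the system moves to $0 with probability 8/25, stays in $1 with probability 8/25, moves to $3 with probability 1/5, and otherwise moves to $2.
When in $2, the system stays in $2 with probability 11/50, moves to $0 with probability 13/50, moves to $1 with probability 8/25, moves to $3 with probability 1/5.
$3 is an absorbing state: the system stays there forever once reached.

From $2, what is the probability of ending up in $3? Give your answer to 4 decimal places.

Let h(s) be the probability of absorption at $3 starting from transient state s. Then h($3) = 1 and h($0) = 0. By first-step analysis:
h($1) = 0.32·0 + 0.32·h($1) + 0.16·h($2) + 0.2·1
h($2) = 0.26·0 + 0.32·h($1) + 0.22·h($2) + 0.2·1
Solving: h($1) = 0.3923, h($2) = 0.4174.
Starting from $2, the probability is 0.4174.

0.4174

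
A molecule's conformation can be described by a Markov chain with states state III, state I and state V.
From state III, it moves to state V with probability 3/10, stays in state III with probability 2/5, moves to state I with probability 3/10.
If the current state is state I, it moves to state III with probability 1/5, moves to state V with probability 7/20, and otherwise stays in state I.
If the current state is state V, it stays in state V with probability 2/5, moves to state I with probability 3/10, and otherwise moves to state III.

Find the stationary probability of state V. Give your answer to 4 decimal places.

Let the stationary distribution be π with π = πP and π_1 + π_2 + π_3 = 1.
π_1 = 0.4·π_1 + 0.2·π_2 + 0.3·π_3
π_2 = 0.3·π_1 + 0.45·π_2 + 0.3·π_3
Solving with the normalization constraint gives π = (0.2941, 0.3529, 0.3529).
So the stationary probability of state V is 0.3529.

0.3529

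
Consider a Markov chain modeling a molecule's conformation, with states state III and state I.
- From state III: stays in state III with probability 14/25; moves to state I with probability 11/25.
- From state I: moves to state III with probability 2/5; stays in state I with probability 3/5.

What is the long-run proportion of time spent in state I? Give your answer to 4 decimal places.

0.5238

Let the stationary distribution be π with π = πP and π_1 + π_2 = 1.
π_1 = 0.56·π_1 + 0.4·π_2
Solving with the normalization constraint gives π = (0.4762, 0.5238).
So the stationary probability of state I is 0.5238.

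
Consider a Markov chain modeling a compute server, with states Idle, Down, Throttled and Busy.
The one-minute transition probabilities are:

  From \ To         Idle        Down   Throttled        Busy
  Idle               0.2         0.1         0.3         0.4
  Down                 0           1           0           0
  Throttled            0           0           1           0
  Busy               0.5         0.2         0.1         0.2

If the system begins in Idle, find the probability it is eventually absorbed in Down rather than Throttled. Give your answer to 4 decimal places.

0.3636

Let h(s) be the probability of absorption at Down starting from transient state s. Then h(Down) = 1 and h(Throttled) = 0. By first-step analysis:
h(Idle) = 0.2·h(Idle) + 0.1·1 + 0.3·0 + 0.4·h(Busy)
h(Busy) = 0.5·h(Idle) + 0.2·1 + 0.1·0 + 0.2·h(Busy)
Solving: h(Idle) = 0.3636, h(Busy) = 0.4773.
Starting from Idle, the probability is 0.3636.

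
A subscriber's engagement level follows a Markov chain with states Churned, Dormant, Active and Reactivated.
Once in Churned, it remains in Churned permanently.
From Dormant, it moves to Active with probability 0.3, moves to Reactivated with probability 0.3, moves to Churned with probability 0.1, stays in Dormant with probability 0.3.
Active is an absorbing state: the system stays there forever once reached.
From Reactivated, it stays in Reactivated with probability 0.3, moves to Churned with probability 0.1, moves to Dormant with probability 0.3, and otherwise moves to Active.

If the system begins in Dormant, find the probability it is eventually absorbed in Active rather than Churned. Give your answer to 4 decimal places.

Let h(s) be the probability of absorption at Active starting from transient state s. Then h(Active) = 1 and h(Churned) = 0. By first-step analysis:
h(Dormant) = 0.1·0 + 0.3·h(Dormant) + 0.3·1 + 0.3·h(Reactivated)
h(Reactivated) = 0.1·0 + 0.3·h(Dormant) + 0.3·1 + 0.3·h(Reactivated)
Solving: h(Dormant) = 0.7500, h(Reactivated) = 0.7500.
Starting from Dormant, the probability is 0.7500.

0.7500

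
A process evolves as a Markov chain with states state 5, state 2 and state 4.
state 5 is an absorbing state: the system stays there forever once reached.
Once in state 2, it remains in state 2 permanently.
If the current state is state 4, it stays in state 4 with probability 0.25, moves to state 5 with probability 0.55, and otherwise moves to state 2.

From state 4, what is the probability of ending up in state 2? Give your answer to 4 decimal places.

Let h(s) be the probability of absorption at state 2 starting from transient state s. Then h(state 2) = 1 and h(state 5) = 0. By first-step analysis:
h(state 4) = 0.55·0 + 0.2·1 + 0.25·h(state 4)
Solving: h(state 4) = 0.2667.
Starting from state 4, the probability is 0.2667.

0.2667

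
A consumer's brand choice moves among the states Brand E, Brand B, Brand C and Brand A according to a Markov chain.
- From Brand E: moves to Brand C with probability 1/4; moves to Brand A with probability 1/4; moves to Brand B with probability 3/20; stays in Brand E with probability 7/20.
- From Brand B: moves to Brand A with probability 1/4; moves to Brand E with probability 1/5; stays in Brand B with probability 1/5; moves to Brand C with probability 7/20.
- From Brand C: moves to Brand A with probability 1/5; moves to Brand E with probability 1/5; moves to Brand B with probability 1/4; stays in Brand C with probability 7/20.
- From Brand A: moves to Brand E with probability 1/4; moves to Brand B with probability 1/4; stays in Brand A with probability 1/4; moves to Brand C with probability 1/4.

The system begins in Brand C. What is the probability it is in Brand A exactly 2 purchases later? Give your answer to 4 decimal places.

0.2325

Propagate the distribution vector 2 purchases from Brand C.
After 0 purchases: (0.0000, 0.0000, 1.0000, 0.0000)
After 1 purchase: (0.2000, 0.2500, 0.3500, 0.2000)
After 2 purchases: (0.2400, 0.2175, 0.3100, 0.2325)
P(in Brand A after 2 purchases) = 0.2325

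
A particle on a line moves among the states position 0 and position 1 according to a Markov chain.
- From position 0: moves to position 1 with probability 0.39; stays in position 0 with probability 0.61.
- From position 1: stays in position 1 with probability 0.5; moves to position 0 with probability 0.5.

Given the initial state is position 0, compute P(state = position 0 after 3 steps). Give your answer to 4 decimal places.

0.5624

Propagate the distribution vector 3 steps from position 0.
After 0 steps: (1.0000, 0.0000)
After 1 step: (0.6100, 0.3900)
After 2 steps: (0.5671, 0.4329)
After 3 steps: (0.5624, 0.4376)
P(in position 0 after 3 steps) = 0.5624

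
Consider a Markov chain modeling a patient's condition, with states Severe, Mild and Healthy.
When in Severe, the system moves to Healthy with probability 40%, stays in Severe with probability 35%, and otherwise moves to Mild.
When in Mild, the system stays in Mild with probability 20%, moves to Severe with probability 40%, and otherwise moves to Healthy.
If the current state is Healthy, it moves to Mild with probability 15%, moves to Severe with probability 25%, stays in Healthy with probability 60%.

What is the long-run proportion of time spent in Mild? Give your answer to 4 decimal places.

Let the stationary distribution be π with π = πP and π_1 + π_2 + π_3 = 1.
π_1 = 0.35·π_1 + 0.4·π_2 + 0.25·π_3
π_2 = 0.25·π_1 + 0.2·π_2 + 0.15·π_3
Solving with the normalization constraint gives π = (0.3095, 0.1905, 0.5000).
So the stationary probability of Mild is 0.1905.

0.1905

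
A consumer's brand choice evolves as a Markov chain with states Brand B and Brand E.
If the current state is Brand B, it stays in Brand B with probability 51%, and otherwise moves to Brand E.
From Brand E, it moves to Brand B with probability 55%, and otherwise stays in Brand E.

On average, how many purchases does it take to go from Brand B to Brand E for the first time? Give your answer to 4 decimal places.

Let t(s) be the expected number of purchases to first reach Brand E from state s, with t(Brand E) = 0. Conditioning on the first purchase:
t(Brand B) = 1 + 0.51·t(Brand B)
Solving: t(Brand B) = 2.0408.
Expected purchases from Brand B to Brand E: 2.0408.

2.0408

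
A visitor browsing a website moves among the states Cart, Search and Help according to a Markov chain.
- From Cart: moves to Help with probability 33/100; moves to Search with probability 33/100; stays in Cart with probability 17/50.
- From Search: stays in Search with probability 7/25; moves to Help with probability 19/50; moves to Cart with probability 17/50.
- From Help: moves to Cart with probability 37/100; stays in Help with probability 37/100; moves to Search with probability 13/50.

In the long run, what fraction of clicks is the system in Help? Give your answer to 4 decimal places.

0.3589

Let the stationary distribution be π with π = πP and π_1 + π_2 + π_3 = 1.
π_1 = 0.34·π_1 + 0.34·π_2 + 0.37·π_3
π_2 = 0.33·π_1 + 0.28·π_2 + 0.26·π_3
Solving with the normalization constraint gives π = (0.3508, 0.2904, 0.3589).
So the stationary probability of Help is 0.3589.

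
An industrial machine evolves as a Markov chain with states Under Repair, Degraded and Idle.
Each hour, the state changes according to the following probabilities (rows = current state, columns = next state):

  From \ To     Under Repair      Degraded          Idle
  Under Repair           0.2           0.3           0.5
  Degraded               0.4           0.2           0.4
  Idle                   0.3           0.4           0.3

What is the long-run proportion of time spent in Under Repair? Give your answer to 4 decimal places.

Let the stationary distribution be π with π = πP and π_1 + π_2 + π_3 = 1.
π_1 = 0.2·π_1 + 0.4·π_2 + 0.3·π_3
π_2 = 0.3·π_1 + 0.2·π_2 + 0.4·π_3
Solving with the normalization constraint gives π = (0.3008, 0.3083, 0.3910).
So the stationary probability of Under Repair is 0.3008.

0.3008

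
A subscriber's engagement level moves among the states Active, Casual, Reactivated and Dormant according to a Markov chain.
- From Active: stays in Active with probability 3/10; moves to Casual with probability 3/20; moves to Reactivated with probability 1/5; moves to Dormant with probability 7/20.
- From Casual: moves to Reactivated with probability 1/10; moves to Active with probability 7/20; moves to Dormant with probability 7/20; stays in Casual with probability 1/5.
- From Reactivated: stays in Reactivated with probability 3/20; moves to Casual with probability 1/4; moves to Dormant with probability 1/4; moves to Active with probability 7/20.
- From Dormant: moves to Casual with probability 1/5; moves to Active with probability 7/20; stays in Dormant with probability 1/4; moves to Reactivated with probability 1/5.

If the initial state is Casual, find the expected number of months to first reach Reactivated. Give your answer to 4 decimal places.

Let t(s) be the expected number of months to first reach Reactivated from state s, with t(Reactivated) = 0. Conditioning on the first month:
t(Active) = 1 + 0.3·t(Active) + 0.15·t(Casual) + 0.35·t(Dormant)
t(Casual) = 1 + 0.35·t(Active) + 0.2·t(Casual) + 0.35·t(Dormant)
t(Dormant) = 1 + 0.35·t(Active) + 0.2·t(Casual) + 0.25·t(Dormant)
Solving: t(Active) = 5.4784, t(Casual) = 6.0550, t(Dormant) = 5.5046.
Expected months from Casual to Reactivated: 6.0550.

6.0550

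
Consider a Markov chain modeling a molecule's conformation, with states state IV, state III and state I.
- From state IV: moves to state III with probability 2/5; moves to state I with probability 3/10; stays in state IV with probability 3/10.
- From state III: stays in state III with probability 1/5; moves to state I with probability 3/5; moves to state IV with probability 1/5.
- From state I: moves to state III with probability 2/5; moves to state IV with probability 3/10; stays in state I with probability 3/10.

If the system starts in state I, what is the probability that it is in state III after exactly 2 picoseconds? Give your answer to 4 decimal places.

0.3200

Sum over the intermediate state after 1 picosecond:
P = P(state I→state IV)·P(state IV→state III) + P(state I→state III)·P(state III→state III) + P(state I→state I)·P(state I→state III)
  = 0.3×0.4 + 0.4×0.2 + 0.3×0.4
  = 0.1200 + 0.0800 + 0.1200 = 0.3200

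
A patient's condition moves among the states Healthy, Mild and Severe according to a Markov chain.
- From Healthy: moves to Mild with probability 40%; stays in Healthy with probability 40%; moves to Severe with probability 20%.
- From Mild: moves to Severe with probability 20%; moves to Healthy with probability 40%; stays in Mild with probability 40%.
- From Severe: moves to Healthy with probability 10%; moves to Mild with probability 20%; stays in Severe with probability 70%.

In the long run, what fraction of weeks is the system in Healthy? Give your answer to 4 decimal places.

Let the stationary distribution be π with π = πP and π_1 + π_2 + π_3 = 1.
π_1 = 0.4·π_1 + 0.4·π_2 + 0.1·π_3
π_2 = 0.4·π_1 + 0.4·π_2 + 0.2·π_3
Solving with the normalization constraint gives π = (0.2800, 0.3200, 0.4000).
So the stationary probability of Healthy is 0.2800.

0.2800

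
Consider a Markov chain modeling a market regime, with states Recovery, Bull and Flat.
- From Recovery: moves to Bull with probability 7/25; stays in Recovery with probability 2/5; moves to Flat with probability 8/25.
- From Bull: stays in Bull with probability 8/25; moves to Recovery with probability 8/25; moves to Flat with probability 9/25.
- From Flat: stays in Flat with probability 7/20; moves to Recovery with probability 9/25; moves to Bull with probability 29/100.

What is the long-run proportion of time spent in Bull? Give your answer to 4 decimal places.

0.2952

Let the stationary distribution be π with π = πP and π_1 + π_2 + π_3 = 1.
π_1 = 0.4·π_1 + 0.32·π_2 + 0.36·π_3
π_2 = 0.28·π_1 + 0.32·π_2 + 0.29·π_3
Solving with the normalization constraint gives π = (0.3627, 0.2952, 0.3421).
So the stationary probability of Bull is 0.2952.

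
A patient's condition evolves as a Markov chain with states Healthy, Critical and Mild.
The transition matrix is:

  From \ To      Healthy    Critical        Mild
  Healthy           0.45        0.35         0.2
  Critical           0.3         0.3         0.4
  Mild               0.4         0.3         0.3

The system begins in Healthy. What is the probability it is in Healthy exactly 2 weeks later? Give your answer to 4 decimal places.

Sum over the intermediate state after 1 week:
P = P(Healthy→Healthy)·P(Healthy→Healthy) + P(Healthy→Critical)·P(Critical→Healthy) + P(Healthy→Mild)·P(Mild→Healthy)
  = 0.45×0.45 + 0.35×0.3 + 0.2×0.4
  = 0.2025 + 0.1050 + 0.0800 = 0.3875

0.3875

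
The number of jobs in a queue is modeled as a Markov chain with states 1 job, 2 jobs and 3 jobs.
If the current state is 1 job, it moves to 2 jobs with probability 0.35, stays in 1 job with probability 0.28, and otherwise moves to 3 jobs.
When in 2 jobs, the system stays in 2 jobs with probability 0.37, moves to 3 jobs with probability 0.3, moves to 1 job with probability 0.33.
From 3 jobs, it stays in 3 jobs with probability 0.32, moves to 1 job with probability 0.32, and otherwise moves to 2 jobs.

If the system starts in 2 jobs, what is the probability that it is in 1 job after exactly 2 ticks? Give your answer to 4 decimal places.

0.3105

Sum over the intermediate state after 1 tick:
P = P(2 jobs→1 job)·P(1 job→1 job) + P(2 jobs→2 jobs)·P(2 jobs→1 job) + P(2 jobs→3 jobs)·P(3 jobs→1 job)
  = 0.33×0.28 + 0.37×0.33 + 0.3×0.32
  = 0.0924 + 0.1221 + 0.0960 = 0.3105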